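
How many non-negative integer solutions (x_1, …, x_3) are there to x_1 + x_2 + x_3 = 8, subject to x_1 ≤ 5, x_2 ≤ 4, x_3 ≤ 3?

14

By stars and bars, unrestricted non-negative solutions to x_1+…+x_3 = 8 number C(8+2,2) = 45.
Subtract solutions that violate a single cap (substitute x_i' = x_i − (cap_i+1)): x_1 ≥ 6 gives C(4,2) = 6; x_2 ≥ 5 gives C(5,2) = 10; x_3 ≥ 4 gives C(6,2) = 15. Together 31.
No two caps can be exceeded simultaneously, so the pair terms are all 0.
By inclusion–exclusion the count is 45 − 31 + 0 = 14.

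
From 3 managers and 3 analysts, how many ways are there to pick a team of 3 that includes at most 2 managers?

Split by how many managers are chosen (0 through 2).
Sum: C(3,0)·C(3,3) + C(3,1)·C(3,2) + C(3,2)·C(3,1) = 1 + 9 + 9 = 19.

19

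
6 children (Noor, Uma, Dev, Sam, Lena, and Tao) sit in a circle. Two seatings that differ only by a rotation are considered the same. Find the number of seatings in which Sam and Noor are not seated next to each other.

Without the restriction there are (5)! = 120 seatings.
Those with Sam next to Noor: fuse the pair into one unit and seat 5 units around a circle — 2·(4)! = 48.
Subtracting, 120 − 48 = 72.

72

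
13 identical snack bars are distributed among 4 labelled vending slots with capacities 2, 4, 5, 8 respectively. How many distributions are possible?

59

By stars and bars, unrestricted non-negative solutions to x_1+…+x_4 = 13 number C(13+3,3) = 560.
Subtract solutions that violate a single cap (substitute x_i' = x_i − (cap_i+1)): x_1 ≥ 3 gives C(13,3) = 286; x_2 ≥ 5 gives C(11,3) = 165; x_3 ≥ 6 gives C(10,3) = 120; x_4 ≥ 9 gives C(7,3) = 35. Together 606.
Add back pairs where two caps are both exceeded: 56 + 35 + 4 + 10 + 0 + 0 = 105.
By inclusion–exclusion the count is 560 − 606 + 105 = 59.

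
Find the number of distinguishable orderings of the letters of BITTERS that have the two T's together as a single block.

720

Treat the 2 copies of T as a single block. The multiset to arrange is then {TT, B, E, I, R, S}, 6 items in all.
All 6 items are distinct, so there are (6)! = 720 arrangements.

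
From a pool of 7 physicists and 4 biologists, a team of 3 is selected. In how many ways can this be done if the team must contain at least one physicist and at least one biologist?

126

Unrestricted: C(11,3) = 165 ways to pick any 3 of the 11.
Subtract selections that omit an entire group: no physicists → C(4,3) = 4; no biologists → C(7,3) = 35.
Both groups omitted at once is impossible, so 165 − 39 = 126.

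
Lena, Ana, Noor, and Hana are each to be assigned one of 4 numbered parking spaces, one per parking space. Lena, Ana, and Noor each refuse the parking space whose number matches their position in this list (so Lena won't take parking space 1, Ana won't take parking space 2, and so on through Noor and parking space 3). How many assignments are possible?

Let Aᵢ (for i ∈ {1, 2, 3}) be the placements that put person i in their forbidden parking space. Any j of these fix j positions, leaving (4−j)! ways to fill the rest, and there are C(3,j) ways to pick which j.
By inclusion–exclusion, the number of valid placements is Σ_{j=0}^{3} (−1)^j C(3,j)·(4−j)!.
Computing: 24 − 18 + 6 − 1 = 11.

11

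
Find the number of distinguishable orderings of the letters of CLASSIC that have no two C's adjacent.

900

There are 7!/(2!·2!) = 1260 arrangements of CLASSIC in total.
If the two C's are adjacent, glue them into one block, leaving 6 items to arrange: (6)!/(2!) = 360 ways.
Subtracting, 1260 − 360 = 900 arrangements keep the C's apart.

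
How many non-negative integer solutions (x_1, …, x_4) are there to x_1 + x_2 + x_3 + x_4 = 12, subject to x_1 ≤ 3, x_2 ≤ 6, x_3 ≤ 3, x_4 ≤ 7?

Without the upper bounds there are C(15,3) = 455 ways to split 12 among 4 variables.
Subtract solutions that violate a single cap (substitute x_i' = x_i − (cap_i+1)): x_1 ≥ 4 gives C(11,3) = 165; x_2 ≥ 7 gives C(8,3) = 56; x_3 ≥ 4 gives C(11,3) = 165; x_4 ≥ 8 gives C(7,3) = 35. Together 421.
Add back pairs where two caps are both exceeded: 4 + 35 + 1 + 4 + 0 + 1 = 45.
By inclusion–exclusion the count is 455 − 421 + 45 = 79.

79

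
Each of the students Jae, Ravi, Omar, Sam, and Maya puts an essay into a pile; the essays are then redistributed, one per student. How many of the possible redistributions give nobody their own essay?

44

Count assignments avoiding every fixed point. For any j of the 5 students fixed to their own essay, the other 5−j can be arranged in (5−j)! ways.
By inclusion–exclusion this is Σ_{j=0}^{5} (−1)^j C(5,j)·(5−j)!.
Computing: 120 − 120 + 60 − 20 + 5 − 1 = 44.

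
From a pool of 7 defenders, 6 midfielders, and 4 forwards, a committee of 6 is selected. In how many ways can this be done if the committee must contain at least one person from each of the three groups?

Total 6-person selections from all 17: C(17,6) = 12376.
Selections missing a whole group: no defenders → C(10,6) = 210; no midfielders → C(11,6) = 462; no forwards → C(13,6) = 1716.
Add back selections omitting two groups (i.e. drawn from a single group): C(7,6) + C(6,6) + C(4,6) = 8.
By inclusion–exclusion: 12376 − 2388 + 8 = 9996.

9996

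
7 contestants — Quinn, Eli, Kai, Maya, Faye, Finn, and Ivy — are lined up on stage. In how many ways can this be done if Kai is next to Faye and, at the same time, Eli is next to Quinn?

480

Treat {Kai,Faye} as one block (2 orders) and {Eli,Quinn} as another (2 orders).
That leaves 5 units to arrange: 2 × 2 × 5! = 4 × 120 = 480.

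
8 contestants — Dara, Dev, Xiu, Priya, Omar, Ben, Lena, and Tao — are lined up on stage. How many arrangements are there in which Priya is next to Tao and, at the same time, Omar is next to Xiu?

Treat {Priya,Tao} as one block (2 orders) and {Omar,Xiu} as another (2 orders).
That leaves 6 units to arrange: 2 × 2 × 6! = 4 × 720 = 2880.

2880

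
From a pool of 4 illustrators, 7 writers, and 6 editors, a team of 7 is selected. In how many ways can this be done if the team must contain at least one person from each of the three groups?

17283

With no constraint there are C(17,7) = 19448 possible selections.
Selections missing a whole group: no illustrators → C(13,7) = 1716; no writers → C(10,7) = 120; no editors → C(11,7) = 330.
Add back selections omitting two groups (i.e. drawn from a single group): C(4,7) + C(7,7) + C(6,7) = 1.
By inclusion–exclusion: 19448 − 2166 + 1 = 17283.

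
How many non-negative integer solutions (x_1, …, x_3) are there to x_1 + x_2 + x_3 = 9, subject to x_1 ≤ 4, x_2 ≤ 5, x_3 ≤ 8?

29

Ignoring the caps, the number of non-negative solutions to x_1+…+x_3 = 9 is C(11,2) = 55.
Subtract solutions that violate a single cap (substitute x_i' = x_i − (cap_i+1)): x_1 ≥ 5 gives C(6,2) = 15; x_2 ≥ 6 gives C(5,2) = 10; x_3 ≥ 9 gives C(2,2) = 1. Together 26.
No two caps can be exceeded simultaneously, so the pair terms are all 0.
By inclusion–exclusion the count is 55 − 26 + 0 = 29.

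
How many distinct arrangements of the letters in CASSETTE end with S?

1260

With the last slot taken by S, it remains to arrange the other 7 letters (CASETTE).
Those 7 letters have E appearing twice and T appearing twice, giving (7)!/(2!·2!) = 1260.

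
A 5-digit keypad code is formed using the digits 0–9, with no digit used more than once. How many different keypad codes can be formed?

30240

This is a permutation of 5 out of 10: P(10,5) = 10!/5!.
10 × 9 × 8 × 7 × 6 = 30240.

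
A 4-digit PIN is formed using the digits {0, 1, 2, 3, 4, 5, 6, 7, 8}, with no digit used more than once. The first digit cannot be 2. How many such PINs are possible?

2688

The first digit has 9−1 = 8 choices (anything except 2).
The remaining 3 digits are filled from the other 8 symbols without repetition: 8 × 7 × 6 = 336.
Total: 8 × 336 = 2688.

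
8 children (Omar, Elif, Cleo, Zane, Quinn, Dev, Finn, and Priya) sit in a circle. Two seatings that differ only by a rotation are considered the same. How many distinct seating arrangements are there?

5040

Seat Omar anywhere (absorbing the rotational symmetry), then permute the other 7: (7)! = 5040.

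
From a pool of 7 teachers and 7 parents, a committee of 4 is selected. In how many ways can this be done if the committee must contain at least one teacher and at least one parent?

With no constraint there are C(14,4) = 1001 possible selections.
Selections missing a whole group: no teachers → C(7,4) = 35; no parents → C(7,4) = 35.
Both groups omitted at once is impossible, so 1001 − 70 = 931.

931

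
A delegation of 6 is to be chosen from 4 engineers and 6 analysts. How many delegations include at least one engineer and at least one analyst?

Total 6-person selections from all 10: C(10,6) = 210.
Subtract selections that omit an entire group: no engineers → C(6,6) = 1; no analysts → C(4,6) = 0.
Both groups omitted at once is impossible, so 210 − 1 = 209.

209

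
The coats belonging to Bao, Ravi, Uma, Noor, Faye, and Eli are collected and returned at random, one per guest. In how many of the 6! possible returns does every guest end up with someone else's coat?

Count assignments avoiding every fixed point. For any j of the 6 guests fixed to their own coat, the other 6−j can be arranged in (6−j)! ways.
By inclusion–exclusion this is Σ_{j=0}^{6} (−1)^j C(6,j)·(6−j)!.
Computing: 720 − 720 + 360 − 120 + 30 − 6 + 1 = 265.

265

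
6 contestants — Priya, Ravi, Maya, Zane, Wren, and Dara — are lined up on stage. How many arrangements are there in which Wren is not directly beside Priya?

Of the 6! = 720 arrangements, those with Wren and Priya adjacent number 2 × 5! = 240 (treat the pair as a block with 2 internal orders).
So 720 − 240 = 480 arrangements keep them apart.

480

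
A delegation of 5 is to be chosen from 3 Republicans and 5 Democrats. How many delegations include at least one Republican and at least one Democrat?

Unrestricted: C(8,5) = 56 ways to pick any 5 of the 8.
Selections missing a whole group: no Republicans → C(5,5) = 1; no Democrats → C(3,5) = 0.
Both groups omitted at once is impossible, so 56 − 1 = 55.

55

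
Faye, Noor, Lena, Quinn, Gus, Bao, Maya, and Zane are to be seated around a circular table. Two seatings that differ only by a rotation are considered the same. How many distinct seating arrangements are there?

5040

Fix one person's seat to break rotational symmetry; the remaining 7 people can be arranged in (7)! = 5040 ways.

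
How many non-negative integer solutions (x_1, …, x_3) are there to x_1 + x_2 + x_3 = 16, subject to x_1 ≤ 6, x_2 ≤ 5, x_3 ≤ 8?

By stars and bars, unrestricted non-negative solutions to x_1+…+x_3 = 16 number C(16+2,2) = 153.
Subtract solutions that violate a single cap (substitute x_i' = x_i − (cap_i+1)): x_1 ≥ 7 gives C(11,2) = 55; x_2 ≥ 6 gives C(12,2) = 66; x_3 ≥ 9 gives C(9,2) = 36. Together 157.
Add back pairs where two caps are both exceeded: 10 + 1 + 3 = 14.
By inclusion–exclusion the count is 153 − 157 + 14 = 10.

10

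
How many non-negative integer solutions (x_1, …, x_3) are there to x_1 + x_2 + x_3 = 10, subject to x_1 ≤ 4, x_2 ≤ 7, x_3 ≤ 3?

14

Ignoring the caps, the number of non-negative solutions to x_1+…+x_3 = 10 is C(12,2) = 66.
Subtract solutions that violate a single cap (substitute x_i' = x_i − (cap_i+1)): x_1 ≥ 5 gives C(7,2) = 21; x_2 ≥ 8 gives C(4,2) = 6; x_3 ≥ 4 gives C(8,2) = 28. Together 55.
Add back pairs where two caps are both exceeded: 0 + 3 + 0 = 3.
By inclusion–exclusion the count is 66 − 55 + 3 = 14.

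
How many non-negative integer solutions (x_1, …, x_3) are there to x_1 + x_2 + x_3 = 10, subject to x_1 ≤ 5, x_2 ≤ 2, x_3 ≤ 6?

Without the upper bounds there are C(12,2) = 66 ways to split 10 among 3 variables.
Subtract solutions that violate a single cap (substitute x_i' = x_i − (cap_i+1)): x_1 ≥ 6 gives C(6,2) = 15; x_2 ≥ 3 gives C(9,2) = 36; x_3 ≥ 7 gives C(5,2) = 10. Together 61.
Add back pairs where two caps are both exceeded: 3 + 0 + 1 = 4.
By inclusion–exclusion the count is 66 − 61 + 4 = 9.

9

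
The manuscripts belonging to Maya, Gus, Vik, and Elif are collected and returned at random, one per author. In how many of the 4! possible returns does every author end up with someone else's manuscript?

This is the derangement count D_4: permutations of 4 items with no fixed point.
By inclusion–exclusion this is Σ_{j=0}^{4} (−1)^j C(4,j)·(4−j)!.
Computing: 24 − 24 + 12 − 4 + 1 = 9.

9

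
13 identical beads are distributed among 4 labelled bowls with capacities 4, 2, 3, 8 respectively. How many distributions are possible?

30

By stars and bars, unrestricted non-negative solutions to x_1+…+x_4 = 13 number C(13+3,3) = 560.
Subtract solutions that violate a single cap (substitute x_i' = x_i − (cap_i+1)): x_1 ≥ 5 gives C(11,3) = 165; x_2 ≥ 3 gives C(13,3) = 286; x_3 ≥ 4 gives C(12,3) = 220; x_4 ≥ 9 gives C(7,3) = 35. Together 706.
Add back pairs where two caps are both exceeded: 56 + 35 + 0 + 84 + 4 + 1 = 180.
Subtract triples: 4 + 0 + 0 + 0 = 4.
By inclusion–exclusion the count is 560 − 706 + 180 − 4 = 30.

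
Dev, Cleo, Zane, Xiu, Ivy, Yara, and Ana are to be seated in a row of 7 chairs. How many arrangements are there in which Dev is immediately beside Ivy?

Treat {Dev, Ivy} as a single unit. There are 6 units to order, and the pair itself can be ordered 2 ways.
That gives 2 × 6! = 2 × 720 = 1440.

1440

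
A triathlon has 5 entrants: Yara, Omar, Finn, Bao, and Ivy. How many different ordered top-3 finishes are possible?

This is an ordered selection of 3 from 5: P(5,3).
That gives 5 × 4 × 3 = 60.

60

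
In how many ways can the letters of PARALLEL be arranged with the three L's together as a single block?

360

Treat the 3 copies of L as a single block. The multiset to arrange is then {LLL, A, A, E, P, R}, 6 items in all.
That gives (6)!/(2!) = 360 arrangements.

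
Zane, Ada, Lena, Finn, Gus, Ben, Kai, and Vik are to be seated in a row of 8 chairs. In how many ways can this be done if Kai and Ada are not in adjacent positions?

30240

There are 8! = 40320 arrangements in all. If Kai and Ada are adjacent, merging them into one block gives 2·(7)! = 10080 arrangements.
So 40320 − 10080 = 30240 arrangements keep them apart.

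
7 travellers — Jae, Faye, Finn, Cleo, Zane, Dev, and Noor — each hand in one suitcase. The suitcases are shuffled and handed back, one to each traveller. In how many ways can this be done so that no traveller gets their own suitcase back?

1854

This is the derangement count D_7: permutations of 7 items with no fixed point.
By inclusion–exclusion this is Σ_{j=0}^{7} (−1)^j C(7,j)·(7−j)!.
Computing: 5040 − 5040 + 2520 − 840 + 210 − 42 + 7 − 1 = 1854.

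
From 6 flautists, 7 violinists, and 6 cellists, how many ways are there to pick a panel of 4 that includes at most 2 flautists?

3601

Split by how many flautists are chosen (0 through 2).
Sum: C(6,0)·C(13,4) + C(6,1)·C(13,3) + C(6,2)·C(13,2) = 715 + 1716 + 1170 = 3601.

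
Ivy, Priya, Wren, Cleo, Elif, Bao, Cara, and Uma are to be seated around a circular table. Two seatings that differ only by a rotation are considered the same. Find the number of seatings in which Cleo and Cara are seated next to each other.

1440

Glue Cleo and Cara into a block (2 internal orders). Seating 7 units around a circle gives (6)! arrangements.
So 2 × (6)! = 2 × 720 = 1440.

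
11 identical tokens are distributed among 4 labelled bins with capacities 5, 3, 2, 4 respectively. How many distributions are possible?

Ignoring the caps, the number of non-negative solutions to x_1+…+x_4 = 11 is C(14,3) = 364.
Subtract solutions that violate a single cap (substitute x_i' = x_i − (cap_i+1)): x_1 ≥ 6 gives C(8,3) = 56; x_2 ≥ 4 gives C(10,3) = 120; x_3 ≥ 3 gives C(11,3) = 165; x_4 ≥ 5 gives C(9,3) = 84. Together 425.
Add back pairs where two caps are both exceeded: 4 + 10 + 1 + 35 + 10 + 20 = 80.
By inclusion–exclusion the count is 364 − 425 + 80 = 19.

19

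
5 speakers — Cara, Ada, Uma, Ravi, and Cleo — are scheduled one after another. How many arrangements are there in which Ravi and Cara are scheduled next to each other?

Place the 3 others and the Ravi-Cara pair as 4 objects in a line; the pair has 2 internal arrangements.
That gives 2 × 4! = 2 × 24 = 48.

48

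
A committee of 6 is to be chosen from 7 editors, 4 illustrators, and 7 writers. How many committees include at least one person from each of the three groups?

With no constraint there are C(18,6) = 18564 possible selections.
Subtract selections that omit an entire group: no editors → C(11,6) = 462; no illustrators → C(14,6) = 3003; no writers → C(11,6) = 462.
Add back selections omitting two groups (i.e. drawn from a single group): C(7,6) + C(4,6) + C(7,6) = 14.
By inclusion–exclusion: 18564 − 3927 + 14 = 14651.

14651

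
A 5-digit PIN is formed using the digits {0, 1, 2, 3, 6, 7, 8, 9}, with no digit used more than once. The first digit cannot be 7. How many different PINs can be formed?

5880

The first digit has 8−1 = 7 choices (anything except 7).
The remaining 4 digits are filled from the other 7 symbols without repetition: 7 × 6 × 5 × 4 = 840.
Total: 7 × 840 = 5880.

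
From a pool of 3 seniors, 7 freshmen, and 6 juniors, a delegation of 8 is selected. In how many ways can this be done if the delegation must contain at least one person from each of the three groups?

Unrestricted: C(16,8) = 12870 ways to pick any 8 of the 16.
Subtract selections that omit an entire group: no seniors → C(13,8) = 1287; no freshmen → C(9,8) = 9; no juniors → C(10,8) = 45.
Add back selections omitting two groups (i.e. drawn from a single group): C(3,8) + C(7,8) + C(6,8) = 0.
By inclusion–exclusion: 12870 − 1341 + 0 = 11529.

11529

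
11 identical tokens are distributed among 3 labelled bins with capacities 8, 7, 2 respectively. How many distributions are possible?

By stars and bars, unrestricted non-negative solutions to x_1+…+x_3 = 11 number C(11+2,2) = 78.
Subtract solutions that violate a single cap (substitute x_i' = x_i − (cap_i+1)): x_1 ≥ 9 gives C(4,2) = 6; x_2 ≥ 8 gives C(5,2) = 10; x_3 ≥ 3 gives C(10,2) = 45. Together 61.
Add back pairs where two caps are both exceeded: 0 + 0 + 1 = 1.
By inclusion–exclusion the count is 78 − 61 + 1 = 18.

18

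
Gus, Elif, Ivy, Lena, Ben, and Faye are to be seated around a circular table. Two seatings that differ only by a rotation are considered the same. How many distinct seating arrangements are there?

120

Fix one person's seat to break rotational symmetry; the remaining 5 people can be arranged in (5)! = 120 ways.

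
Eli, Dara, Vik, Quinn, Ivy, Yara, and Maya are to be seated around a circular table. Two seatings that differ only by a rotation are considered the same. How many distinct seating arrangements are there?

Around a circle, 7 distinct people have 7!/7 = (6)! = 720 rotationally distinct seatings.

720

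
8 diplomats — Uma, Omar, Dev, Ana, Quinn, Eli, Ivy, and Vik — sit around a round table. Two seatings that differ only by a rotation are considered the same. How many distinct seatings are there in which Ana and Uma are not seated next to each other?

All circular seatings of 8 people number (7)! = 5040.
Those with Ana next to Uma: fuse the pair into one unit and seat 7 units around a circle — 2·(6)! = 1440.
Subtracting, 5040 − 1440 = 3600.

3600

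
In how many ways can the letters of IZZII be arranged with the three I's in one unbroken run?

3

Treat the 3 copies of I as a single block. The multiset to arrange is then {III, Z, Z}, 3 items in all.
That gives (3)!/(2!) = 3 arrangements.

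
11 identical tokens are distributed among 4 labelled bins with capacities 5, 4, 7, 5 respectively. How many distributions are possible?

150

Without the upper bounds there are C(14,3) = 364 ways to split 11 among 4 bins.
Subtract solutions that violate a single cap (substitute x_i' = x_i − (cap_i+1)): x_1 ≥ 6 gives C(8,3) = 56; x_2 ≥ 5 gives C(9,3) = 84; x_3 ≥ 8 gives C(6,3) = 20; x_4 ≥ 6 gives C(8,3) = 56. Together 216.
Add back pairs where two caps are both exceeded: 1 + 0 + 0 + 0 + 1 + 0 = 2.
By inclusion–exclusion the count is 364 − 216 + 2 = 150.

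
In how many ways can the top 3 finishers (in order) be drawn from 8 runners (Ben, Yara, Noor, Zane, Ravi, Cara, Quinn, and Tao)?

This is an ordered selection of 3 from 8: P(8,3).
That gives 8 × 7 × 6 = 336.

336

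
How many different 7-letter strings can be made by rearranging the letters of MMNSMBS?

420

The 7 letters of MMNSMBS have repeats: M appearing 3 times and S appearing twice.
Dividing 7! = 5040 by 3!·2! = 12 for the repeated letters gives 420.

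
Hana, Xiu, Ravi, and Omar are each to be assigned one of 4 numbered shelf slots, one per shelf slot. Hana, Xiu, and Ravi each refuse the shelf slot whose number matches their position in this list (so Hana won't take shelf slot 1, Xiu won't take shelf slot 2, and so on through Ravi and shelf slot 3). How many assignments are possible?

11

Let Aᵢ (for i ∈ {1, 2, 3}) be the placements that put person i in their forbidden shelf slot. Any j of these fix j positions, leaving (4−j)! ways to fill the rest, and there are C(3,j) ways to pick which j.
By inclusion–exclusion, the number of valid placements is Σ_{j=0}^{3} (−1)^j C(3,j)·(4−j)!.
Computing: 24 − 18 + 6 − 1 = 11.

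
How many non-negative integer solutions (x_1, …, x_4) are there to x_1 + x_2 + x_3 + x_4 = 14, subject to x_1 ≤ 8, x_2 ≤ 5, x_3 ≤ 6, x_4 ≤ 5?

192

By stars and bars, unrestricted non-negative solutions to x_1+…+x_4 = 14 number C(14+3,3) = 680.
Subtract solutions that violate a single cap (substitute x_i' = x_i − (cap_i+1)): x_1 ≥ 9 gives C(8,3) = 56; x_2 ≥ 6 gives C(11,3) = 165; x_3 ≥ 7 gives C(10,3) = 120; x_4 ≥ 6 gives C(11,3) = 165. Together 506.
Add back pairs where two caps are both exceeded: 0 + 0 + 0 + 4 + 10 + 4 = 18.
By inclusion–exclusion the count is 680 − 506 + 18 = 192.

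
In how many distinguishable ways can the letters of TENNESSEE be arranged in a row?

Letter multiplicities in TENNESSEE: E×4, N×2, S×2, T×1.
The number of distinct arrangements is 9!/(4!·2!·2!) = 362880/96 = 3780.

3780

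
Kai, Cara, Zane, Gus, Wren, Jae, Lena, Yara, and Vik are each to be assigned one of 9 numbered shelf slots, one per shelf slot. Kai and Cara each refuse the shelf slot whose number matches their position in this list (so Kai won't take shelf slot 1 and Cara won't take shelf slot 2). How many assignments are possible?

Let Aᵢ (for i ∈ {1, 2}) be the placements that put person i in their forbidden shelf slot. Any j of these fix j positions, leaving (9−j)! ways to fill the rest, and there are C(2,j) ways to pick which j.
By inclusion–exclusion, the number of valid placements is Σ_{j=0}^{2} (−1)^j C(2,j)·(9−j)!.
Computing: 362880 − 80640 + 5040 = 287280.

287280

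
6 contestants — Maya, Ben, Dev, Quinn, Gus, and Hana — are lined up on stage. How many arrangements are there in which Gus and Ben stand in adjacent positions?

240

Glue Gus and Ben into one block (2 internal orders), leaving 5 units to arrange in a row.
So the count is 2·(5)! = 240.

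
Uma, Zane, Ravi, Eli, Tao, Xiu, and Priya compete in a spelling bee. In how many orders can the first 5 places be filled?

2520

This is an ordered selection of 5 from 7: P(7,5).
That gives 7 × 6 × 5 × 4 × 3 = 2520.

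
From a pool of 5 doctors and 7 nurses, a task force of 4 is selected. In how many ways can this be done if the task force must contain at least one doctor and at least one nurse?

455

With no constraint there are C(12,4) = 495 possible selections.
Selections missing a whole group: no doctors → C(7,4) = 35; no nurses → C(5,4) = 5.
Both groups omitted at once is impossible, so 495 − 40 = 455.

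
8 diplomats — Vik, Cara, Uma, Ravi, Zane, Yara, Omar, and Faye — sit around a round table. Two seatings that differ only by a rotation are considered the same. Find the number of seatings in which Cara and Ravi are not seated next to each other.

All circular seatings of 8 people number (7)! = 5040.
Seatings with Cara beside Ravi: treat them as a block with 2 internal orders, giving 2 × (6)! = 1440.
Subtracting, 5040 − 1440 = 3600.

3600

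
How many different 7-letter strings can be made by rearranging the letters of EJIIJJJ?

The 7 letters of EJIIJJJ have repeats: I appearing twice and J appearing 4 times.
Dividing 7! = 5040 by 4!·2! = 48 for the repeated letters gives 105.

105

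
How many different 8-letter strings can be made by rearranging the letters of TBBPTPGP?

TBBPTPGP has 8 letters with B appearing twice, P appearing 3 times, and T appearing twice.
Dividing 8! = 40320 by 3!·2!·2! = 24 for the repeated letters gives 1680.

1680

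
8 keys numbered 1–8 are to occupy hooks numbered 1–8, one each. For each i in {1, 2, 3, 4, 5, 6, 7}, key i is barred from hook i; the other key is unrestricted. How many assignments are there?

Let Aᵢ (for 1 ≤ i ≤ 7) be the placements that put key i in its forbidden hook. Any j of these fix j positions, leaving (8−j)! ways to fill the rest, and there are C(7,j) ways to pick which j.
By inclusion–exclusion, the number of valid placements is Σ_{j=0}^{7} (−1)^j C(7,j)·(8−j)!.
Computing: 40320 − 35280 + 15120 − 4200 + 840 − 126 + 14 − 1 = 16687.

16687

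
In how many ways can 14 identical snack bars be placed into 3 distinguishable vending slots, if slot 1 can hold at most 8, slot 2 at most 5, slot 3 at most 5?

Without the upper bounds there are C(16,2) = 120 ways to split 14 among 3 vending slots.
Subtract solutions that violate a single cap (substitute x_i' = x_i − (cap_i+1)): x_1 ≥ 9 gives C(7,2) = 21; x_2 ≥ 6 gives C(10,2) = 45; x_3 ≥ 6 gives C(10,2) = 45. Together 111.
Add back pairs where two caps are both exceeded: 0 + 0 + 6 = 6.
By inclusion–exclusion the count is 120 − 111 + 6 = 15.

15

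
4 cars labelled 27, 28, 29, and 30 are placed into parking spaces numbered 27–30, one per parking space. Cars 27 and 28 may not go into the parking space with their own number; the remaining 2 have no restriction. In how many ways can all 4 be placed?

14

Let Aᵢ (for i ∈ {27, 28}) be the placements that put car i in its forbidden parking space. Any j of these fix j positions, leaving (4−j)! ways to fill the rest, and there are C(2,j) ways to pick which j.
By inclusion–exclusion, the number of valid placements is Σ_{j=0}^{2} (−1)^j C(2,j)·(4−j)!.
Computing: 24 − 12 + 2 = 14.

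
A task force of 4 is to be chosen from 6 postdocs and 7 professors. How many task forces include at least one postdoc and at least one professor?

With no constraint there are C(13,4) = 715 possible selections.
Selections missing a whole group: no postdocs → C(7,4) = 35; no professors → C(6,4) = 15.
Both groups omitted at once is impossible, so 715 − 50 = 665.

665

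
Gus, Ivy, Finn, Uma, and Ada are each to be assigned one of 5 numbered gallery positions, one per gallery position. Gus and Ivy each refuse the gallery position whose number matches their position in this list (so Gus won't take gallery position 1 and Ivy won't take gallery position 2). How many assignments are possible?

Let Aᵢ (for i ∈ {1, 2}) be the placements that put person i in their forbidden gallery position. Any j of these fix j positions, leaving (5−j)! ways to fill the rest, and there are C(2,j) ways to pick which j.
By inclusion–exclusion, the number of valid placements is Σ_{j=0}^{2} (−1)^j C(2,j)·(5−j)!.
Computing: 120 − 48 + 6 = 78.

78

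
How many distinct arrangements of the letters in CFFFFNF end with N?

6

Fix N in the last position and arrange the remaining 6 letters.
Those 6 letters have F appearing 5 times, giving (6)!/(5!) = 6.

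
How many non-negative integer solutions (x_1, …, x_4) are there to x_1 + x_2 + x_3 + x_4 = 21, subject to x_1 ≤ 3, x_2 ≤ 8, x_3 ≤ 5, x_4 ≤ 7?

Ignoring the caps, the number of non-negative solutions to x_1+…+x_4 = 21 is C(24,3) = 2024.
Subtract solutions that violate a single cap (substitute x_i' = x_i − (cap_i+1)): x_1 ≥ 4 gives C(20,3) = 1140; x_2 ≥ 9 gives C(15,3) = 455; x_3 ≥ 6 gives C(18,3) = 816; x_4 ≥ 8 gives C(16,3) = 560. Together 2971.
Add back pairs where two caps are both exceeded: 165 + 364 + 220 + 84 + 35 + 120 = 988.
Subtract triples: 10 + 1 + 20 + 0 = 31.
By inclusion–exclusion the count is 2024 − 2971 + 988 − 31 = 10.

10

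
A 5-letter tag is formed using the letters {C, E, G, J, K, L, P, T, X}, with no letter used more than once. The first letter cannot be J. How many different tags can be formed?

The first letter has 9−1 = 8 choices (anything except J).
The remaining 4 letters are filled from the other 8 symbols without repetition: 8 × 7 × 6 × 5 = 1680.
Total: 8 × 1680 = 13440.

13440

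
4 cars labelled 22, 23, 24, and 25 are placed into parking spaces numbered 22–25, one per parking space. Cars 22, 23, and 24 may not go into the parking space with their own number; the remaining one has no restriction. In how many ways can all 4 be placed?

11

Let Aᵢ (for i ∈ {22, 23, 24}) be the placements that put car i in its forbidden parking space. Any j of these fix j positions, leaving (4−j)! ways to fill the rest, and there are C(3,j) ways to pick which j.
By inclusion–exclusion, the number of valid placements is Σ_{j=0}^{3} (−1)^j C(3,j)·(4−j)!.
Computing: 24 − 18 + 6 − 1 = 11.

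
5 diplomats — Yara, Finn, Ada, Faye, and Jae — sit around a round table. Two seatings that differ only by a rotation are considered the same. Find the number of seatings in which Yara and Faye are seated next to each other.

Glue Yara and Faye into a block (2 internal orders). Seating 4 units around a circle gives (3)! arrangements.
So 2 × (3)! = 2 × 6 = 12.

12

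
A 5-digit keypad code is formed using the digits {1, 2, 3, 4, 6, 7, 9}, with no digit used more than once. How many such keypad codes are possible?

2520

Choose and order 5 of the 7 symbols: the first digit has 7 options, the next 6, and so on down to 3.
That product is 7 × 6 × 5 × 4 × 3 = 2520.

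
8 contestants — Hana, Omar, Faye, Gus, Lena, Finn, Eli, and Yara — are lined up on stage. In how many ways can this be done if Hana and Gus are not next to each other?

30240

Of the 8! = 40320 arrangements, those with Hana and Gus adjacent number 2 × 7! = 10080 (treat the pair as a block with 2 internal orders).
Complementary counting: 40320 − 10080 = 30240.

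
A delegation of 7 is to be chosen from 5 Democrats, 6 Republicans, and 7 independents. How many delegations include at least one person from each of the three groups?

Total 7-person selections from all 18: C(18,7) = 31824.
Subtract selections that omit an entire group: no Democrats → C(13,7) = 1716; no Republicans → C(12,7) = 792; no independents → C(11,7) = 330.
Add back selections omitting two groups (i.e. drawn from a single group): C(5,7) + C(6,7) + C(7,7) = 1.
By inclusion–exclusion: 31824 − 2838 + 1 = 28987.

28987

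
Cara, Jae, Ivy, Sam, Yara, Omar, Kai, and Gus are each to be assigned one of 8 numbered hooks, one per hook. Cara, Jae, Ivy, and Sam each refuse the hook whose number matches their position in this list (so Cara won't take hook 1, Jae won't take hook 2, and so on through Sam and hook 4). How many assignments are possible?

24024

Let Aᵢ (for 1 ≤ i ≤ 4) be the placements that put person i in their forbidden hook. Any j of these fix j positions, leaving (8−j)! ways to fill the rest, and there are C(4,j) ways to pick which j.
By inclusion–exclusion, the number of valid placements is Σ_{j=0}^{4} (−1)^j C(4,j)·(8−j)!.
Computing: 40320 − 20160 + 4320 − 480 + 24 = 24024.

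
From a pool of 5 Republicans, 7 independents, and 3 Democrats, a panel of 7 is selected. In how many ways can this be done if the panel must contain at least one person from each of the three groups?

5516

Total 7-person selections from all 15: C(15,7) = 6435.
Subtract selections that omit an entire group: no Republicans → C(10,7) = 120; no independents → C(8,7) = 8; no Democrats → C(12,7) = 792.
Add back selections omitting two groups (i.e. drawn from a single group): C(5,7) + C(7,7) + C(3,7) = 1.
By inclusion–exclusion: 6435 − 920 + 1 = 5516.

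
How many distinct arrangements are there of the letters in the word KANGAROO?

10080

Letter multiplicities in KANGAROO: A×2, G×1, K×1, N×1, O×2, R×1.
So there are 8! / (2!·2!) = 10080 distinguishable arrangements.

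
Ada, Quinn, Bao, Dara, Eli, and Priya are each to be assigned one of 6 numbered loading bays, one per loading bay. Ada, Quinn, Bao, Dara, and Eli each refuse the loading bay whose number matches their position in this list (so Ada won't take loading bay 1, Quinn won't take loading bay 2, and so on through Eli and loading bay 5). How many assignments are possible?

309

Let Aᵢ (for 1 ≤ i ≤ 5) be the placements that put person i in their forbidden loading bay. Any j of these fix j positions, leaving (6−j)! ways to fill the rest, and there are C(5,j) ways to pick which j.
By inclusion–exclusion, the number of valid placements is Σ_{j=0}^{5} (−1)^j C(5,j)·(6−j)!.
Computing: 720 − 600 + 240 − 60 + 10 − 1 = 309.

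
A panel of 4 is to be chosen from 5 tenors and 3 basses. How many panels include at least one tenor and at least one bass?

65

With no constraint there are C(8,4) = 70 possible selections.
Subtract selections that omit an entire group: no tenors → C(3,4) = 0; no basses → C(5,4) = 5.
Both groups omitted at once is impossible, so 70 − 5 = 65.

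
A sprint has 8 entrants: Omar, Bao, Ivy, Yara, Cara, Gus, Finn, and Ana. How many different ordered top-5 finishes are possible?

6720

This is an ordered selection of 5 from 8: P(8,5).
That gives 8 × 7 × 6 × 5 × 4 = 6720.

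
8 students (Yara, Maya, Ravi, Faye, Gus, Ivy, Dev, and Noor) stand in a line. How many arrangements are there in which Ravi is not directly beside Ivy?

Of the 8! = 40320 arrangements, those with Ravi and Ivy adjacent number 2 × 7! = 10080 (treat the pair as a block with 2 internal orders).
So 40320 − 10080 = 30240 arrangements keep them apart.

30240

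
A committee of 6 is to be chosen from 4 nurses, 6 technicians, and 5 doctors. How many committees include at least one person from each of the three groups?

4250

With no constraint there are C(15,6) = 5005 possible selections.
Subtract selections that omit an entire group: no nurses → C(11,6) = 462; no technicians → C(9,6) = 84; no doctors → C(10,6) = 210.
Add back selections omitting two groups (i.e. drawn from a single group): C(4,6) + C(6,6) + C(5,6) = 1.
By inclusion–exclusion: 5005 − 756 + 1 = 4250.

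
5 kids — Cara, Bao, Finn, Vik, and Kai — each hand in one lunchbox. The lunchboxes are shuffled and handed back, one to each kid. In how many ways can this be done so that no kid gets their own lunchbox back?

44

Let Aᵢ be the assignments in which kid i gets their own lunchbox. We want the size of the complement of A₁∪…∪A_5.
By inclusion–exclusion this is Σ_{j=0}^{5} (−1)^j C(5,j)·(5−j)!.
Computing: 120 − 120 + 60 − 20 + 5 − 1 = 44.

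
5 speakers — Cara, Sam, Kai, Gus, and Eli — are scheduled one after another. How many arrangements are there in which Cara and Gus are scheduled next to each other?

48

Treat {Cara, Gus} as a single unit. There are 4 units to order, and the pair itself can be ordered 2 ways.
So the count is 2·(4)! = 48.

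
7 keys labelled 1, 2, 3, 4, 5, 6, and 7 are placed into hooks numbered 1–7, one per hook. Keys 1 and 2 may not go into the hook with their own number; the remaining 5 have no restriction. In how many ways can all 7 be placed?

3720

Let Aᵢ (for i ∈ {1, 2}) be the placements that put key i in its forbidden hook. Any j of these fix j positions, leaving (7−j)! ways to fill the rest, and there are C(2,j) ways to pick which j.
By inclusion–exclusion, the number of valid placements is Σ_{j=0}^{2} (−1)^j C(2,j)·(7−j)!.
Computing: 5040 − 1440 + 120 = 3720.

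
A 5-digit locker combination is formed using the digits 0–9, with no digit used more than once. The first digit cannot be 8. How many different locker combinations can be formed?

The first digit has 10−1 = 9 choices (anything except 8).
The remaining 4 digits are filled from the other 9 symbols without repetition: 9 × 8 × 7 × 6 = 3024.
Total: 9 × 3024 = 27216.

27216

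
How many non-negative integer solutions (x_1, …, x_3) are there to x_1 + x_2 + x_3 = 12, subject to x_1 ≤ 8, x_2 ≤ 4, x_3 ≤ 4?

15

Without the upper bounds there are C(14,2) = 91 ways to split 12 among 3 variables.
Subtract solutions that violate a single cap (substitute x_i' = x_i − (cap_i+1)): x_1 ≥ 9 gives C(5,2) = 10; x_2 ≥ 5 gives C(9,2) = 36; x_3 ≥ 5 gives C(9,2) = 36. Together 82.
Add back pairs where two caps are both exceeded: 0 + 0 + 6 = 6.
By inclusion–exclusion the count is 91 − 82 + 6 = 15.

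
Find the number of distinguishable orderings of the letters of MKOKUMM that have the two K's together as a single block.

120

Treat the 2 copies of K as a single block. The multiset to arrange is then {KK, M, M, M, O, U}, 6 items in all.
That gives (6)!/(3!) = 120 arrangements.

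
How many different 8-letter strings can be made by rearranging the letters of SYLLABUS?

10080

SYLLABUS has 8 letters with L appearing twice and S appearing twice.
Dividing 8! = 40320 by 2!·2! = 4 for the repeated letters gives 10080.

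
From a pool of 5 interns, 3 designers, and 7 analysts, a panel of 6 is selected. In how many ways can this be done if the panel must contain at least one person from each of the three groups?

3850

Total 6-person selections from all 15: C(15,6) = 5005.
Subtract selections that omit an entire group: no interns → C(10,6) = 210; no designers → C(12,6) = 924; no analysts → C(8,6) = 28.
Add back selections omitting two groups (i.e. drawn from a single group): C(5,6) + C(3,6) + C(7,6) = 7.
By inclusion–exclusion: 5005 − 1162 + 7 = 3850.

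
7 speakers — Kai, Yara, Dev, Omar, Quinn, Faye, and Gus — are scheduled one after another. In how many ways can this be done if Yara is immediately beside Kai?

1440

Glue Yara and Kai into one block (2 internal orders), leaving 6 units to arrange in a row.
So the count is 2·(6)! = 1440.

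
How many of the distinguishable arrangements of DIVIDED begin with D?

180

With the first slot taken by D, it remains to arrange the other 6 letters (IVIDED).
Those 6 letters have D appearing twice and I appearing twice, giving (6)!/(2!·2!) = 180.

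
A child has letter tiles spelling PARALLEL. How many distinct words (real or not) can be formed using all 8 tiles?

3360

PARALLEL has 8 letters with A appearing twice and L appearing 3 times.
Dividing 8! = 40320 by 3!·2! = 12 for the repeated letters gives 3360.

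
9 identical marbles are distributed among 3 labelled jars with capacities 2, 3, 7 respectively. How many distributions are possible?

By stars and bars, unrestricted non-negative solutions to x_1+…+x_3 = 9 number C(9+2,2) = 55.
Subtract solutions that violate a single cap (substitute x_i' = x_i − (cap_i+1)): x_1 ≥ 3 gives C(8,2) = 28; x_2 ≥ 4 gives C(7,2) = 21; x_3 ≥ 8 gives C(3,2) = 3. Together 52.
Add back pairs where two caps are both exceeded: 6 + 0 + 0 = 6.
By inclusion–exclusion the count is 55 − 52 + 6 = 9.

9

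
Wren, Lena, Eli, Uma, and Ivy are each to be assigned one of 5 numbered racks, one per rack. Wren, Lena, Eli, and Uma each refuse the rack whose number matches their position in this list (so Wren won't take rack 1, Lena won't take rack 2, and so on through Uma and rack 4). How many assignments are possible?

Let Aᵢ (for 1 ≤ i ≤ 4) be the placements that put person i in their forbidden rack. Any j of these fix j positions, leaving (5−j)! ways to fill the rest, and there are C(4,j) ways to pick which j.
By inclusion–exclusion, the number of valid placements is Σ_{j=0}^{4} (−1)^j C(4,j)·(5−j)!.
Computing: 120 − 96 + 36 − 8 + 1 = 53.

53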